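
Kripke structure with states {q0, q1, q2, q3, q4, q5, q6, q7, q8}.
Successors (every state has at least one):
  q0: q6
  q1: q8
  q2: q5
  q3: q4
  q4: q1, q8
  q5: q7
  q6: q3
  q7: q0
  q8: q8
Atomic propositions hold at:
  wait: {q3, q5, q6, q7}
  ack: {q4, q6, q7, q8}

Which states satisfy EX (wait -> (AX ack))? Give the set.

{q1, q2, q3, q4, q6, q7, q8}

Sat(AX ack) = {s : every successor in {q4, q6, q7, q8}} = {q0, q1, q3, q5, q8}
Sat(wait -> (AX ack)) = {q0, q1, q2, q3, q4, q5, q8}
Sat(EX (wait -> (AX ack))) = {s : some successor in {q0, q1, q2, q3, q4, q5, q8}} = {q1, q2, q3, q4, q6, q7, q8}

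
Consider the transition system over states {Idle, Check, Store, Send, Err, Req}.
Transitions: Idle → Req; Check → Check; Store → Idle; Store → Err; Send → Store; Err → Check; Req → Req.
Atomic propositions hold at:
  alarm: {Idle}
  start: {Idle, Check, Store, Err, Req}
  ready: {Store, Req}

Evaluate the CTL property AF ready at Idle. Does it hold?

AF ready: least fixpoint, start Z0 = {Store, Req}, add states with every successor in Z. Z1 = {Idle, Store, Send, Req}; fixed.
Sat(AF ready) = {Idle, Store, Send, Req}
Idle ∈ Sat(AF ready) = {Idle, Store, Send, Req}, so the formula holds at Idle.

Yes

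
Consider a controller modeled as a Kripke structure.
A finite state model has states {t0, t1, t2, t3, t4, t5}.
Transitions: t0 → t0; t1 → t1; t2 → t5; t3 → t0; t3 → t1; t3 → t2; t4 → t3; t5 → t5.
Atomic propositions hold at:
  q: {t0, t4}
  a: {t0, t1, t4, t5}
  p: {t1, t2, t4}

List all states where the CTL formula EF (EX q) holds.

{t0, t3, t4}

Sat(EX q) = {s : some successor in {t0, t4}} = {t0, t3}
EF (EX q): least fixpoint, start Z0 = {t0, t3}, add states with some successor in Z. Z1 = {t0, t3, t4}; fixed.
Sat(EF (EX q)) = {t0, t3, t4}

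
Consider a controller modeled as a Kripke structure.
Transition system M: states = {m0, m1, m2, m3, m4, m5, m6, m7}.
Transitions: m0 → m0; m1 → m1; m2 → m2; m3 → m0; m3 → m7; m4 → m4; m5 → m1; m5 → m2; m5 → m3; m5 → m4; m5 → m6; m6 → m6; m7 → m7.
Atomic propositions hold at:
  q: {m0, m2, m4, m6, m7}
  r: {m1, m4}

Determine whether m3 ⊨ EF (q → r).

Sat(q → r) = {m1, m3, m4, m5}
EF (q → r): least fixpoint, start Z0 = {m1, m3, m4, m5}, add states with some successor in Z. Already a fixed point.
Sat(EF (q → r)) = {m1, m3, m4, m5}
m3 ∈ Sat(EF (q → r)) = {m1, m3, m4, m5}, so the formula holds at m3.

Yes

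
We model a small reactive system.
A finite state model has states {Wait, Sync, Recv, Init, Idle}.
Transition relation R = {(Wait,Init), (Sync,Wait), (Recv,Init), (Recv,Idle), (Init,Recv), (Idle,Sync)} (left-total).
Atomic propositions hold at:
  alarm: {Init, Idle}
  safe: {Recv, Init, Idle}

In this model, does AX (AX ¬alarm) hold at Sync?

No

Sat(¬alarm) = {Wait, Sync, Recv}
Sat(AX ¬alarm) = {s : every successor in {Wait, Sync, Recv}} = {Sync, Init, Idle}
Sat(AX (AX ¬alarm)) = {s : every successor in {Sync, Init, Idle}} = {Wait, Recv, Idle}
Sync ∉ Sat(AX (AX ¬alarm)) = {Wait, Recv, Idle}, so the formula does not hold at Sync.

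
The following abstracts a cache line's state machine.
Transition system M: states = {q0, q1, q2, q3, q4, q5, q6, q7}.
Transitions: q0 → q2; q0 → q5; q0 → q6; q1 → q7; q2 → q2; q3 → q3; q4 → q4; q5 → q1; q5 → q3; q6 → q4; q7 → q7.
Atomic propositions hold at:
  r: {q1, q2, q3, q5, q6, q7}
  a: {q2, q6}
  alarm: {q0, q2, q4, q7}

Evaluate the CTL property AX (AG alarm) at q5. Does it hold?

AG alarm: greatest fixpoint, start Z0 = {q0, q2, q4, q7}, keep only states in Sat with every successor in Z. Z1 = {q2, q4, q7}; fixed.
Sat(AG alarm) = {q2, q4, q7}
Sat(AX (AG alarm)) = {s : every successor in {q2, q4, q7}} = {q1, q2, q4, q6, q7}
q5 ∉ Sat(AX (AG alarm)) = {q1, q2, q4, q6, q7}, so the formula does not hold at q5.

No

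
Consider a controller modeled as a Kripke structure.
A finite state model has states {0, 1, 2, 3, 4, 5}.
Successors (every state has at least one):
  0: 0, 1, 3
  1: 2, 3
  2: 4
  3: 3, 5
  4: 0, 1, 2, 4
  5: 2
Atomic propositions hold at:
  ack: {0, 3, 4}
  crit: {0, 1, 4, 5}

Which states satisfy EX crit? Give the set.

{0, 2, 3, 4}

Sat(EX crit) = {s : some successor in {0, 1, 4, 5}} = {0, 2, 3, 4}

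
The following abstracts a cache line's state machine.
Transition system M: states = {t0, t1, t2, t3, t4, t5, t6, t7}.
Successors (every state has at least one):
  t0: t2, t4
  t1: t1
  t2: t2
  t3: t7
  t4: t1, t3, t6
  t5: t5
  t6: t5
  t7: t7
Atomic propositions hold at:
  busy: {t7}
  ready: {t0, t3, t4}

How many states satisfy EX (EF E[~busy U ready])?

Sat(~busy) = {t0, t1, t2, t3, t4, t5, t6}
E[~busy U ready]: least fixpoint, start Z0 = Sat(ready) = {t0, t3, t4}, add states in Sat(~busy) with some successor in Z. Already a fixed point.
Sat(E[~busy U ready]) = {t0, t3, t4}
EF E[~busy U ready]: least fixpoint, start Z0 = {t0, t3, t4}, add states with some successor in Z. Already a fixed point.
Sat(EF E[~busy U ready]) = {t0, t3, t4}
Sat(EX (EF E[~busy U ready])) = {s : some successor in {t0, t3, t4}} = {t0, t4}
|Sat(EX (EF E[~busy U ready]))| = |{t0, t4}| = 2.

2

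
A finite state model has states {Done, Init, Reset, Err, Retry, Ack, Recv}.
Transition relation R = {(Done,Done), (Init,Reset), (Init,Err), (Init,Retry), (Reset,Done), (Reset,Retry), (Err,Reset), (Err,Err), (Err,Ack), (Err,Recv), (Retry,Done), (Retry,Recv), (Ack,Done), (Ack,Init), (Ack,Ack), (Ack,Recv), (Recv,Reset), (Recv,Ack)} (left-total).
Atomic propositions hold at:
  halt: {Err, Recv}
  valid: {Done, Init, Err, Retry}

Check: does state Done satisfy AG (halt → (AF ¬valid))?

Sat(¬valid) = {Reset, Ack, Recv}
AF ¬valid: least fixpoint, start Z0 = {Reset, Ack, Recv}, add states with every successor in Z. Already a fixed point.
Sat(AF ¬valid) = {Reset, Ack, Recv}
Sat(halt → (AF ¬valid)) = {Done, Init, Reset, Retry, Ack, Recv}
AG (halt → (AF ¬valid)): greatest fixpoint, start Z0 = {Done, Init, Reset, Retry, Ack, Recv}, keep only states in Sat with every successor in Z. Z1 = {Done, Reset, Retry, Ack, Recv}; Z2 = {Done, Reset, Retry, Recv}; Z3 = {Done, Reset, Retry}; Z4 = {Done, Reset}; Z5 = {Done}; fixed.
Sat(AG (halt → (AF ¬valid))) = {Done}
Done ∈ Sat(AG (halt → (AF ¬valid))) = {Done}, so the formula holds at Done.

Yes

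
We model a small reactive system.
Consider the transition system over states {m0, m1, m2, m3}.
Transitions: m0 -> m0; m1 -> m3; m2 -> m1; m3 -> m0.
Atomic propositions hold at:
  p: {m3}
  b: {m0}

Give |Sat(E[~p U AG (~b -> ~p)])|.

1

Sat(~p) = {m0, m1, m2}
Sat(~b) = {m1, m2, m3}
Sat(~b -> ~p) = {m0, m1, m2}
AG (~b -> ~p): greatest fixpoint, start Z0 = {m0, m1, m2}, keep only states in Sat with every successor in Z. Z1 = {m0, m2}; Z2 = {m0}; fixed.
Sat(AG (~b -> ~p)) = {m0}
E[~p U AG (~b -> ~p)]: least fixpoint, start Z0 = Sat(AG (~b -> ~p)) = {m0}, add states in Sat(~p) with some successor in Z. Already a fixed point.
Sat(E[~p U AG (~b -> ~p)]) = {m0}
|Sat(E[~p U AG (~b -> ~p)])| = |{m0}| = 1.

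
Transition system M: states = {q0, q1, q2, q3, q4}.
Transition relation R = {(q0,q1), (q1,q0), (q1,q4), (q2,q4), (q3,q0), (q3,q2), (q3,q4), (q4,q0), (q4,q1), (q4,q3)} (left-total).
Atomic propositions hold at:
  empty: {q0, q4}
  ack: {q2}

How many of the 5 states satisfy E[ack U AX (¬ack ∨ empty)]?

Sat(¬ack) = {q0, q1, q3, q4}
Sat(¬ack ∨ empty) = {q0, q1, q3, q4}
Sat(AX (¬ack ∨ empty)) = {s : every successor in {q0, q1, q3, q4}} = {q0, q1, q2, q4}
E[ack U AX (¬ack ∨ empty)]: least fixpoint, start Z0 = Sat(AX (¬ack ∨ empty)) = {q0, q1, q2, q4}, add states in Sat(ack) with some successor in Z. Already a fixed point.
Sat(E[ack U AX (¬ack ∨ empty)]) = {q0, q1, q2, q4}
|Sat(E[ack U AX (¬ack ∨ empty)])| = |{q0, q1, q2, q4}| = 4.

4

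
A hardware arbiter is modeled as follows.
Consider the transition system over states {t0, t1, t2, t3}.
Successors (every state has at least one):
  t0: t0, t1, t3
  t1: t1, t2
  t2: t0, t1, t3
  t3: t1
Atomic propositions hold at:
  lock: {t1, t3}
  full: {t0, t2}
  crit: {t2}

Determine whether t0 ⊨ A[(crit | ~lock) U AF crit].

No

Sat(~lock) = {t0, t2}
Sat(crit | ~lock) = {t0, t2}
AF crit: least fixpoint, start Z0 = {t2}, add states with every successor in Z. Already a fixed point.
Sat(AF crit) = {t2}
A[(crit | ~lock) U AF crit]: least fixpoint, start Z0 = Sat(AF crit) = {t2}, add states in Sat(crit | ~lock) with every successor in Z. Already a fixed point.
Sat(A[(crit | ~lock) U AF crit]) = {t2}
t0 ∉ Sat(A[(crit | ~lock) U AF crit]) = {t2}, so the formula does not hold at t0.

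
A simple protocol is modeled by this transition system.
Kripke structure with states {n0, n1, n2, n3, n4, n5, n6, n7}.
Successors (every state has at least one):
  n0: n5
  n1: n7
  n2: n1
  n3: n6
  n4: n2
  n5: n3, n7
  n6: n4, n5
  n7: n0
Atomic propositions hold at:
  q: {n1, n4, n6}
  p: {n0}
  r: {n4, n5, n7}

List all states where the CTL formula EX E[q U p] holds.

{n7}

E[q U p]: least fixpoint, start Z0 = Sat(p) = {n0}, add states in Sat(q) with some successor in Z. Already a fixed point.
Sat(E[q U p]) = {n0}
Sat(EX E[q U p]) = {s : some successor in {n0}} = {n7}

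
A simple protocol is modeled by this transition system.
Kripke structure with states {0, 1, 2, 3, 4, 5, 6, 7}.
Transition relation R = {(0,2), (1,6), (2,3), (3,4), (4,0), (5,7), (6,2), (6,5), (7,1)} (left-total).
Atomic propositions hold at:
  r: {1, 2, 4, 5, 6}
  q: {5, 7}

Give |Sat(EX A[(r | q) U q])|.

Sat(r | q) = {1, 2, 4, 5, 6, 7}
A[(r | q) U q]: least fixpoint, start Z0 = Sat(q) = {5, 7}, add states in Sat(r | q) with every successor in Z. Already a fixed point.
Sat(A[(r | q) U q]) = {5, 7}
Sat(EX A[(r | q) U q]) = {s : some successor in {5, 7}} = {5, 6}
|Sat(EX A[(r | q) U q])| = |{5, 6}| = 2.

2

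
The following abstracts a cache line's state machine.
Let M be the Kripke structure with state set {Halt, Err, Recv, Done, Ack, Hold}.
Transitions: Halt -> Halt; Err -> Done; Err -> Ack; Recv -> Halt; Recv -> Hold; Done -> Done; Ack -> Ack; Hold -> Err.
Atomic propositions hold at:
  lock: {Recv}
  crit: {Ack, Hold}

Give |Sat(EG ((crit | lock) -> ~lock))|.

Sat(crit | lock) = {Recv, Ack, Hold}
Sat(~lock) = {Halt, Err, Done, Ack, Hold}
Sat((crit | lock) -> ~lock) = {Halt, Err, Done, Ack, Hold}
EG ((crit | lock) -> ~lock): greatest fixpoint, start Z0 = {Halt, Err, Done, Ack, Hold}, keep only states in Sat with some successor in Z. Already a fixed point.
Sat(EG ((crit | lock) -> ~lock)) = {Halt, Err, Done, Ack, Hold}
|Sat(EG ((crit | lock) -> ~lock))| = |{Halt, Err, Done, Ack, Hold}| = 5.

5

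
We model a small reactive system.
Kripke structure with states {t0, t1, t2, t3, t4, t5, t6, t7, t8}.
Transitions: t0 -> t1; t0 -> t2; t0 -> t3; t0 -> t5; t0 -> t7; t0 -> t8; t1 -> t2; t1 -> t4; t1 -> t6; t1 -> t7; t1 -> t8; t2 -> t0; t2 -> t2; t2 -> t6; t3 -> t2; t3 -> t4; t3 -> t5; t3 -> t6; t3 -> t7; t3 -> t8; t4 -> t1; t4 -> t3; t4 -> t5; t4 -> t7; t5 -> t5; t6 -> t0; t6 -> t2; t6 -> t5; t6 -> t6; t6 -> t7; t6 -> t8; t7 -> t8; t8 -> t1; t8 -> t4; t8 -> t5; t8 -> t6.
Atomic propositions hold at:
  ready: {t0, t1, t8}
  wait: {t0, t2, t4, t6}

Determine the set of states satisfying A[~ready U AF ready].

{t0, t1, t7, t8}

Sat(~ready) = {t2, t3, t4, t5, t6, t7}
AF ready: least fixpoint, start Z0 = {t0, t1, t8}, add states with every successor in Z. Z1 = {t0, t1, t7, t8}; fixed.
Sat(AF ready) = {t0, t1, t7, t8}
A[~ready U AF ready]: least fixpoint, start Z0 = Sat(AF ready) = {t0, t1, t7, t8}, add states in Sat(~ready) with every successor in Z. Already a fixed point.
Sat(A[~ready U AF ready]) = {t0, t1, t7, t8}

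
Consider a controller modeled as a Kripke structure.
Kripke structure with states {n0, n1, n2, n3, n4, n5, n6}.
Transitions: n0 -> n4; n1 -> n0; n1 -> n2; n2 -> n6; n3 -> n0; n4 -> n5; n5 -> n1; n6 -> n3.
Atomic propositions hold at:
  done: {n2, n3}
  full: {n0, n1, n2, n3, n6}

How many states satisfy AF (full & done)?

Sat(full & done) = {n2, n3}
AF (full & done): least fixpoint, start Z0 = {n2, n3}, add states with every successor in Z. Z1 = {n2, n3, n6}; fixed.
Sat(AF (full & done)) = {n2, n3, n6}
|Sat(AF (full & done))| = |{n2, n3, n6}| = 3.

3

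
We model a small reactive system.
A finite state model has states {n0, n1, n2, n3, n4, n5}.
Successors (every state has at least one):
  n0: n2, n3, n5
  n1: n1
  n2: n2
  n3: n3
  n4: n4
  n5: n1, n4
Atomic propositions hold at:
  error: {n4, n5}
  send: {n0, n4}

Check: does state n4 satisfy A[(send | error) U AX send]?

Sat(send | error) = {n0, n4, n5}
Sat(AX send) = {s : every successor in {n0, n4}} = {n4}
A[(send | error) U AX send]: least fixpoint, start Z0 = Sat(AX send) = {n4}, add states in Sat(send | error) with every successor in Z. Already a fixed point.
Sat(A[(send | error) U AX send]) = {n4}
n4 ∈ Sat(A[(send | error) U AX send]) = {n4}, so the formula holds at n4.

Yes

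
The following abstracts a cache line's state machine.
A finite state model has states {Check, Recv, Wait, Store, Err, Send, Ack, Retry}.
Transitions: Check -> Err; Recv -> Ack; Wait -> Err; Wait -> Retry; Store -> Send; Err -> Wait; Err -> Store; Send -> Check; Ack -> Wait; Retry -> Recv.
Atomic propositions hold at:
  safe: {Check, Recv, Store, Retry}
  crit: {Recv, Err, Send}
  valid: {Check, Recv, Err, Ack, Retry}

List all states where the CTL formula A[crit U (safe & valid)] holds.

{Check, Recv, Send, Retry}

Sat(safe & valid) = {Check, Recv, Retry}
A[crit U (safe & valid)]: least fixpoint, start Z0 = Sat((safe & valid)) = {Check, Recv, Retry}, add states in Sat(crit) with every successor in Z. Z1 = {Check, Recv, Send, Retry}; fixed.
Sat(A[crit U (safe & valid)]) = {Check, Recv, Send, Retry}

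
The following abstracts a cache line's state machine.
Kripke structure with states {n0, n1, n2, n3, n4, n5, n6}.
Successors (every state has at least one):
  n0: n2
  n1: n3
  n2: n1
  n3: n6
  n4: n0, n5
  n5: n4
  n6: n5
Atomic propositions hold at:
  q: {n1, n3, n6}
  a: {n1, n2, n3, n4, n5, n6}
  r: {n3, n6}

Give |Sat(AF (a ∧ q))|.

5

Sat(a ∧ q) = {n1, n3, n6}
AF (a ∧ q): least fixpoint, start Z0 = {n1, n3, n6}, add states with every successor in Z. Z1 = {n1, n2, n3, n6}; Z2 = {n0, n1, n2, n3, n6}; fixed.
Sat(AF (a ∧ q)) = {n0, n1, n2, n3, n6}
|Sat(AF (a ∧ q))| = |{n0, n1, n2, n3, n6}| = 5.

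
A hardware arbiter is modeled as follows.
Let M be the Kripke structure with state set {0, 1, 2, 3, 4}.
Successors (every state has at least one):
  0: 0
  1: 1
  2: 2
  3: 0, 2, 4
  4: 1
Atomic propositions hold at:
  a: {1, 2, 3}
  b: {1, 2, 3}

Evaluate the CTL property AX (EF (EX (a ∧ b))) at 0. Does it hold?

No

Sat(a ∧ b) = {1, 2, 3}
Sat(EX (a ∧ b)) = {s : some successor in {1, 2, 3}} = {1, 2, 3, 4}
EF (EX (a ∧ b)): least fixpoint, start Z0 = {1, 2, 3, 4}, add states with some successor in Z. Already a fixed point.
Sat(EF (EX (a ∧ b))) = {1, 2, 3, 4}
Sat(AX (EF (EX (a ∧ b)))) = {s : every successor in {1, 2, 3, 4}} = {1, 2, 4}
0 ∉ Sat(AX (EF (EX (a ∧ b)))) = {1, 2, 4}, so the formula does not hold at 0.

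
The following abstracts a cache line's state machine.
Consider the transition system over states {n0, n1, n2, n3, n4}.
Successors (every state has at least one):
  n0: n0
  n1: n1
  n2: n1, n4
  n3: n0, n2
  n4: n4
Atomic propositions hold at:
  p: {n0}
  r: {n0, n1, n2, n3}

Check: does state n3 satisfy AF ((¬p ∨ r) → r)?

Sat(¬p) = {n1, n2, n3, n4}
Sat(¬p ∨ r) = {n0, n1, n2, n3, n4}
Sat((¬p ∨ r) → r) = {n0, n1, n2, n3}
AF ((¬p ∨ r) → r): least fixpoint, start Z0 = {n0, n1, n2, n3}, add states with every successor in Z. Already a fixed point.
Sat(AF ((¬p ∨ r) → r)) = {n0, n1, n2, n3}
n3 ∈ Sat(AF ((¬p ∨ r) → r)) = {n0, n1, n2, n3}, so the formula holds at n3.

Yes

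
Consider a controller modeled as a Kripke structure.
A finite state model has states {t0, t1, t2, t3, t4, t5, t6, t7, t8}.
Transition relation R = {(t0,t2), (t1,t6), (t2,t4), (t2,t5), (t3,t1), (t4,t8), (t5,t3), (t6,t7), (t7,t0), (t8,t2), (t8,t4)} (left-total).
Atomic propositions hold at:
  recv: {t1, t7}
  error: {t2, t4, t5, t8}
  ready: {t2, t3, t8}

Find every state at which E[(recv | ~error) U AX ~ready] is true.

Sat(~error) = {t0, t1, t3, t6, t7}
Sat(recv | ~error) = {t0, t1, t3, t6, t7}
Sat(~ready) = {t0, t1, t4, t5, t6, t7}
Sat(AX ~ready) = {s : every successor in {t0, t1, t4, t5, t6, t7}} = {t1, t2, t3, t6, t7}
E[(recv | ~error) U AX ~ready]: least fixpoint, start Z0 = Sat(AX ~ready) = {t1, t2, t3, t6, t7}, add states in Sat(recv | ~error) with some successor in Z. Z1 = {t0, t1, t2, t3, t6, t7}; fixed.
Sat(E[(recv | ~error) U AX ~ready]) = {t0, t1, t2, t3, t6, t7}

{t0, t1, t2, t3, t6, t7}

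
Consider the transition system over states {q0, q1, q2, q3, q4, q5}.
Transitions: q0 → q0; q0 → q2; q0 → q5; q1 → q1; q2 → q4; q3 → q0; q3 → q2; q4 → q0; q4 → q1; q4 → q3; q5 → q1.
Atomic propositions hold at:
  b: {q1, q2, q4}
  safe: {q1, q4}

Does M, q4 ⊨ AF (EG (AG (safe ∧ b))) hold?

Sat(safe ∧ b) = {q1, q4}
AG (safe ∧ b): greatest fixpoint, start Z0 = {q1, q4}, keep only states in Sat with every successor in Z. Z1 = {q1}; fixed.
Sat(AG (safe ∧ b)) = {q1}
EG (AG (safe ∧ b)): greatest fixpoint, start Z0 = {q1}, keep only states in Sat with some successor in Z. Already a fixed point.
Sat(EG (AG (safe ∧ b))) = {q1}
AF (EG (AG (safe ∧ b))): least fixpoint, start Z0 = {q1}, add states with every successor in Z. Z1 = {q1, q5}; fixed.
Sat(AF (EG (AG (safe ∧ b)))) = {q1, q5}
q4 ∉ Sat(AF (EG (AG (safe ∧ b)))) = {q1, q5}, so the formula does not hold at q4.

No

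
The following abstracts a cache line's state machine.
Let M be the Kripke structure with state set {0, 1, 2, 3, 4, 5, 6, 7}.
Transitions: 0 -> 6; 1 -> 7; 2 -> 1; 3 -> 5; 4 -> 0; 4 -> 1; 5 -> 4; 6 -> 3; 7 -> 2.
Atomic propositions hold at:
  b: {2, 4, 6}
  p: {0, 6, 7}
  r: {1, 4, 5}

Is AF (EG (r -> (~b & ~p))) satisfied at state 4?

No

Sat(~b) = {0, 1, 3, 5, 7}
Sat(~p) = {1, 2, 3, 4, 5}
Sat(~b & ~p) = {1, 3, 5}
Sat(r -> (~b & ~p)) = {0, 1, 2, 3, 5, 6, 7}
EG (r -> (~b & ~p)): greatest fixpoint, start Z0 = {0, 1, 2, 3, 5, 6, 7}, keep only states in Sat with some successor in Z. Z1 = {0, 1, 2, 3, 6, 7}; Z2 = {0, 1, 2, 6, 7}; Z3 = {0, 1, 2, 7}; Z4 = {1, 2, 7}; fixed.
Sat(EG (r -> (~b & ~p))) = {1, 2, 7}
AF (EG (r -> (~b & ~p))): least fixpoint, start Z0 = {1, 2, 7}, add states with every successor in Z. Already a fixed point.
Sat(AF (EG (r -> (~b & ~p)))) = {1, 2, 7}
4 ∉ Sat(AF (EG (r -> (~b & ~p)))) = {1, 2, 7}, so the formula does not hold at 4.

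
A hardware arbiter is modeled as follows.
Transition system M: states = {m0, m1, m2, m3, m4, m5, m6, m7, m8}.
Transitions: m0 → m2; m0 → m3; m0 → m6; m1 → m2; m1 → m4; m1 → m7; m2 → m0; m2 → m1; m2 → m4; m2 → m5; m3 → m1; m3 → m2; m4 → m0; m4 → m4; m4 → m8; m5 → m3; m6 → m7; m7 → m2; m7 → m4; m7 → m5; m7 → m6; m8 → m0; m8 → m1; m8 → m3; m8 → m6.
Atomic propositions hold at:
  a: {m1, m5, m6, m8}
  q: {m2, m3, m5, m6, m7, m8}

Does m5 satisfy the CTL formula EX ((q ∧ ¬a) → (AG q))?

Sat(¬a) = {m0, m2, m3, m4, m7}
Sat(q ∧ ¬a) = {m2, m3, m7}
AG q: greatest fixpoint, start Z0 = {m2, m3, m5, m6, m7, m8}, keep only states in Sat with every successor in Z. Z1 = {m5, m6}; Z2 = ∅; fixed.
Sat(AG q) = ∅
Sat((q ∧ ¬a) → (AG q)) = {m0, m1, m4, m5, m6, m8}
Sat(EX ((q ∧ ¬a) → (AG q))) = {s : some successor in {m0, m1, m4, m5, m6, m8}} = {m0, m1, m2, m3, m4, m7, m8}
m5 ∉ Sat(EX ((q ∧ ¬a) → (AG q))) = {m0, m1, m2, m3, m4, m7, m8}, so the formula does not hold at m5.

No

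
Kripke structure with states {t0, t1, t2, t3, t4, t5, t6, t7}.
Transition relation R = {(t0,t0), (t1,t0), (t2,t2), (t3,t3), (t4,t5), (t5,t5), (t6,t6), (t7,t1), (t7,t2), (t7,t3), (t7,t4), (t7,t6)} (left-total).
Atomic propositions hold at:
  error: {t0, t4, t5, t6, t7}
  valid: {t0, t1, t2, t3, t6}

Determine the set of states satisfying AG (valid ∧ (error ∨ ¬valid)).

{t0, t6}

Sat(¬valid) = {t4, t5, t7}
Sat(error ∨ ¬valid) = {t0, t4, t5, t6, t7}
Sat(valid ∧ (error ∨ ¬valid)) = {t0, t6}
AG (valid ∧ (error ∨ ¬valid)): greatest fixpoint, start Z0 = {t0, t6}, keep only states in Sat with every successor in Z. Already a fixed point.
Sat(AG (valid ∧ (error ∨ ¬valid))) = {t0, t6}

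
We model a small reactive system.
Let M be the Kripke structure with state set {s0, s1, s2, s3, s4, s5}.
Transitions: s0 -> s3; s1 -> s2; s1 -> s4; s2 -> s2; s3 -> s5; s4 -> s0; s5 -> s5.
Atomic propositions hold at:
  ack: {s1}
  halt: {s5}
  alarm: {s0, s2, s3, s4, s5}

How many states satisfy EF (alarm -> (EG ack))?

1

EG ack: greatest fixpoint, start Z0 = {s1}, keep only states in Sat with some successor in Z. Z1 = ∅; fixed.
Sat(EG ack) = ∅
Sat(alarm -> (EG ack)) = {s1}
EF (alarm -> (EG ack)): least fixpoint, start Z0 = {s1}, add states with some successor in Z. Already a fixed point.
Sat(EF (alarm -> (EG ack))) = {s1}
|Sat(EF (alarm -> (EG ack)))| = |{s1}| = 1.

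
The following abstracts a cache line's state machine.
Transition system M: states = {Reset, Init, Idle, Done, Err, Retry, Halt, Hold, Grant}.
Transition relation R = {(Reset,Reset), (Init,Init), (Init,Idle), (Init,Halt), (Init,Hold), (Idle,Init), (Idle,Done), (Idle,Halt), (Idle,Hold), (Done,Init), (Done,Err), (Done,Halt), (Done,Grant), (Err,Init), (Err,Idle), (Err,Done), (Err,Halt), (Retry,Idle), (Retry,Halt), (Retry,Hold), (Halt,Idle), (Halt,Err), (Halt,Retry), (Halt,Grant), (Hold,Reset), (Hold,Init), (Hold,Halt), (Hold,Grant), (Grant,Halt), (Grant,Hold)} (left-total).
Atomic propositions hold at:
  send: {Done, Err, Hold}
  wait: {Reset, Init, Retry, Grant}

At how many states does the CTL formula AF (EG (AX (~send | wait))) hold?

2

Sat(~send) = {Reset, Init, Idle, Retry, Halt, Grant}
Sat(~send | wait) = {Reset, Init, Idle, Retry, Halt, Grant}
Sat(AX (~send | wait)) = {s : every successor in {Reset, Init, Idle, Retry, Halt, Grant}} = {Reset, Hold}
EG (AX (~send | wait)): greatest fixpoint, start Z0 = {Reset, Hold}, keep only states in Sat with some successor in Z. Already a fixed point.
Sat(EG (AX (~send | wait))) = {Reset, Hold}
AF (EG (AX (~send | wait))): least fixpoint, start Z0 = {Reset, Hold}, add states with every successor in Z. Already a fixed point.
Sat(AF (EG (AX (~send | wait)))) = {Reset, Hold}
|Sat(AF (EG (AX (~send | wait))))| = |{Reset, Hold}| = 2.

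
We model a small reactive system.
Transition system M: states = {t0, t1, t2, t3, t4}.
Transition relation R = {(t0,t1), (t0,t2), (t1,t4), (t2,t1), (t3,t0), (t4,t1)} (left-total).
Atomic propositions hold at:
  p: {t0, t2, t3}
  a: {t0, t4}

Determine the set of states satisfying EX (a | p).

{t0, t1, t3}

Sat(a | p) = {t0, t2, t3, t4}
Sat(EX (a | p)) = {s : some successor in {t0, t2, t3, t4}} = {t0, t1, t3}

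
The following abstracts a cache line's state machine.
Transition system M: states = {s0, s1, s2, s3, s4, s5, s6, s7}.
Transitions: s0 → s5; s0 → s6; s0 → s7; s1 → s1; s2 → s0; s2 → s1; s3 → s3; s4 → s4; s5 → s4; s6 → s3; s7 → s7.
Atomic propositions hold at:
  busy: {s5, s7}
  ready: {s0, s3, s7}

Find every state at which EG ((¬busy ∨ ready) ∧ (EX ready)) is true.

{s0, s2, s3, s6, s7}

Sat(¬busy) = {s0, s1, s2, s3, s4, s6}
Sat(¬busy ∨ ready) = {s0, s1, s2, s3, s4, s6, s7}
Sat(EX ready) = {s : some successor in {s0, s3, s7}} = {s0, s2, s3, s6, s7}
Sat((¬busy ∨ ready) ∧ (EX ready)) = {s0, s2, s3, s6, s7}
EG ((¬busy ∨ ready) ∧ (EX ready)): greatest fixpoint, start Z0 = {s0, s2, s3, s6, s7}, keep only states in Sat with some successor in Z. Already a fixed point.
Sat(EG ((¬busy ∨ ready) ∧ (EX ready))) = {s0, s2, s3, s6, s7}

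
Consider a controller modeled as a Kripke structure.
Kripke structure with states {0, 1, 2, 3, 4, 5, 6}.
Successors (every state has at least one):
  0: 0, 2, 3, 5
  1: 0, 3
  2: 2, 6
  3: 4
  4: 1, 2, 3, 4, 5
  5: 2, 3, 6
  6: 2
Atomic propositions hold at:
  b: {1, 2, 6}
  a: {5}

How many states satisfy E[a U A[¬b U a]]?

1

Sat(¬b) = {0, 3, 4, 5}
A[¬b U a]: least fixpoint, start Z0 = Sat(a) = {5}, add states in Sat(¬b) with every successor in Z. Already a fixed point.
Sat(A[¬b U a]) = {5}
E[a U A[¬b U a]]: least fixpoint, start Z0 = Sat(A[¬b U a]) = {5}, add states in Sat(a) with some successor in Z. Already a fixed point.
Sat(E[a U A[¬b U a]]) = {5}
|Sat(E[a U A[¬b U a]])| = |{5}| = 1.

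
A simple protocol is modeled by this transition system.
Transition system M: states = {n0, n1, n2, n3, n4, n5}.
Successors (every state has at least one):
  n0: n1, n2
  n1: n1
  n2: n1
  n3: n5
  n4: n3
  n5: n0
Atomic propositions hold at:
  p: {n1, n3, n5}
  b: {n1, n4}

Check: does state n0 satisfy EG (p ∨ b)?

No

Sat(p ∨ b) = {n1, n3, n4, n5}
EG (p ∨ b): greatest fixpoint, start Z0 = {n1, n3, n4, n5}, keep only states in Sat with some successor in Z. Z1 = {n1, n3, n4}; Z2 = {n1, n4}; Z3 = {n1}; fixed.
Sat(EG (p ∨ b)) = {n1}
n0 ∉ Sat(EG (p ∨ b)) = {n1}, so the formula does not hold at n0.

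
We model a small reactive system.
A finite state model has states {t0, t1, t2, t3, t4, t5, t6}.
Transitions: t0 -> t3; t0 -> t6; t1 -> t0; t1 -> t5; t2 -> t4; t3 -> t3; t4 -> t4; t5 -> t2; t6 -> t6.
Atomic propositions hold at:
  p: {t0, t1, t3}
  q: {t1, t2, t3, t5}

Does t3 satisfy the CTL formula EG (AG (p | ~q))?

Yes

Sat(~q) = {t0, t4, t6}
Sat(p | ~q) = {t0, t1, t3, t4, t6}
AG (p | ~q): greatest fixpoint, start Z0 = {t0, t1, t3, t4, t6}, keep only states in Sat with every successor in Z. Z1 = {t0, t3, t4, t6}; fixed.
Sat(AG (p | ~q)) = {t0, t3, t4, t6}
EG (AG (p | ~q)): greatest fixpoint, start Z0 = {t0, t3, t4, t6}, keep only states in Sat with some successor in Z. Already a fixed point.
Sat(EG (AG (p | ~q))) = {t0, t3, t4, t6}
t3 ∈ Sat(EG (AG (p | ~q))) = {t0, t3, t4, t6}, so the formula holds at t3.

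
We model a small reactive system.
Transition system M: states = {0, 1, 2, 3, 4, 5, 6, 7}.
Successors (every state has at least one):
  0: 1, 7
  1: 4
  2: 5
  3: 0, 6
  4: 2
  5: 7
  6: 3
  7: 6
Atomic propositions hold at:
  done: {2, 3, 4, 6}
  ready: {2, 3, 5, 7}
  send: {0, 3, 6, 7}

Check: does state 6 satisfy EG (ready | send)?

Yes

Sat(ready | send) = {0, 2, 3, 5, 6, 7}
EG (ready | send): greatest fixpoint, start Z0 = {0, 2, 3, 5, 6, 7}, keep only states in Sat with some successor in Z. Already a fixed point.
Sat(EG (ready | send)) = {0, 2, 3, 5, 6, 7}
6 ∈ Sat(EG (ready | send)) = {0, 2, 3, 5, 6, 7}, so the formula holds at 6.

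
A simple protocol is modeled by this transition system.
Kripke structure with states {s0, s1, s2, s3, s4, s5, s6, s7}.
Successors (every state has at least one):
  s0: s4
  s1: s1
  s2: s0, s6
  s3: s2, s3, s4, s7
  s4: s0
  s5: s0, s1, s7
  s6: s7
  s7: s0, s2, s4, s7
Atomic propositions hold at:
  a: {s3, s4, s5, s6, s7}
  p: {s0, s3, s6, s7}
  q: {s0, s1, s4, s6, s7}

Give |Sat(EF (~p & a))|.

Sat(~p) = {s1, s2, s4, s5}
Sat(~p & a) = {s4, s5}
EF (~p & a): least fixpoint, start Z0 = {s4, s5}, add states with some successor in Z. Z1 = {s0, s3, s4, s5, s7}; Z2 = {s0, s2, s3, s4, s5, s6, s7}; fixed.
Sat(EF (~p & a)) = {s0, s2, s3, s4, s5, s6, s7}
|Sat(EF (~p & a))| = |{s0, s2, s3, s4, s5, s6, s7}| = 7.

7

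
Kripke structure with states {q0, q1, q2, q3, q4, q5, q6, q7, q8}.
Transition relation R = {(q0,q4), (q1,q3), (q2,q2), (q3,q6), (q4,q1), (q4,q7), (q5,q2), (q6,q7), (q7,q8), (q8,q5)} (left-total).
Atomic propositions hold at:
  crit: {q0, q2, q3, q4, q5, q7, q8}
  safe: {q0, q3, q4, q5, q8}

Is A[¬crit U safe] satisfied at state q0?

Yes

Sat(¬crit) = {q1, q6}
A[¬crit U safe]: least fixpoint, start Z0 = Sat(safe) = {q0, q3, q4, q5, q8}, add states in Sat(¬crit) with every successor in Z. Z1 = {q0, q1, q3, q4, q5, q8}; fixed.
Sat(A[¬crit U safe]) = {q0, q1, q3, q4, q5, q8}
q0 ∈ Sat(A[¬crit U safe]) = {q0, q1, q3, q4, q5, q8}, so the formula holds at q0.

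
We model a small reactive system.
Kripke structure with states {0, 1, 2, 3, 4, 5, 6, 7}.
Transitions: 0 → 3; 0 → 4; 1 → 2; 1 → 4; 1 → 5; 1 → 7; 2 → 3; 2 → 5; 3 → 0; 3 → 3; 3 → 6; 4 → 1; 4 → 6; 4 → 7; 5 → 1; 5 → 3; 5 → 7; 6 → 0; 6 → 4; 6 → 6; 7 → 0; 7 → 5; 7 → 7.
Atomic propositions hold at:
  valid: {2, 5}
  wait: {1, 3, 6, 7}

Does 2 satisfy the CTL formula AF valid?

Yes

AF valid: least fixpoint, start Z0 = {2, 5}, add states with every successor in Z. Already a fixed point.
Sat(AF valid) = {2, 5}
2 ∈ Sat(AF valid) = {2, 5}, so the formula holds at 2.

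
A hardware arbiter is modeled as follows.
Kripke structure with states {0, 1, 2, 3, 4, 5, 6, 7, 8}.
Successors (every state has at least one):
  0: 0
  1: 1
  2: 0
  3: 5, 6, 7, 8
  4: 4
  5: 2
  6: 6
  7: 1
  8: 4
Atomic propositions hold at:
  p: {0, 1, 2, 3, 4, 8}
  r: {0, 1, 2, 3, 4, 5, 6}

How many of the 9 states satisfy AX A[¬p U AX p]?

7

Sat(¬p) = {5, 6, 7}
Sat(AX p) = {s : every successor in {0, 1, 2, 3, 4, 8}} = {0, 1, 2, 4, 5, 7, 8}
A[¬p U AX p]: least fixpoint, start Z0 = Sat(AX p) = {0, 1, 2, 4, 5, 7, 8}, add states in Sat(¬p) with every successor in Z. Already a fixed point.
Sat(A[¬p U AX p]) = {0, 1, 2, 4, 5, 7, 8}
Sat(AX A[¬p U AX p]) = {s : every successor in {0, 1, 2, 4, 5, 7, 8}} = {0, 1, 2, 4, 5, 7, 8}
|Sat(AX A[¬p U AX p])| = |{0, 1, 2, 4, 5, 7, 8}| = 7.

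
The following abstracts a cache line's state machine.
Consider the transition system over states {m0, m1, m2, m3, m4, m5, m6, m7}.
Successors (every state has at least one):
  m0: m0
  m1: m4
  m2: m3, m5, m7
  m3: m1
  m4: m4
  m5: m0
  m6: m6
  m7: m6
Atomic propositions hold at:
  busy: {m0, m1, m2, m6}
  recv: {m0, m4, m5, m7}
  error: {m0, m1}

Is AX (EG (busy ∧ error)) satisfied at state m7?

No

Sat(busy ∧ error) = {m0, m1}
EG (busy ∧ error): greatest fixpoint, start Z0 = {m0, m1}, keep only states in Sat with some successor in Z. Z1 = {m0}; fixed.
Sat(EG (busy ∧ error)) = {m0}
Sat(AX (EG (busy ∧ error))) = {s : every successor in {m0}} = {m0, m5}
m7 ∉ Sat(AX (EG (busy ∧ error))) = {m0, m5}, so the formula does not hold at m7.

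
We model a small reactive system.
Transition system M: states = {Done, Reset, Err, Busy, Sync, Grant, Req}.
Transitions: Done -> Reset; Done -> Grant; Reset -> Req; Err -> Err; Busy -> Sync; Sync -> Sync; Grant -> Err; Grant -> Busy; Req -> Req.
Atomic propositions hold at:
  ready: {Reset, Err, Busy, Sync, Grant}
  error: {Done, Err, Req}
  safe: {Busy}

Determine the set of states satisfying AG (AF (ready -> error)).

{Reset, Err, Req}

Sat(ready -> error) = {Done, Err, Req}
AF (ready -> error): least fixpoint, start Z0 = {Done, Err, Req}, add states with every successor in Z. Z1 = {Done, Reset, Err, Req}; fixed.
Sat(AF (ready -> error)) = {Done, Reset, Err, Req}
AG (AF (ready -> error)): greatest fixpoint, start Z0 = {Done, Reset, Err, Req}, keep only states in Sat with every successor in Z. Z1 = {Reset, Err, Req}; fixed.
Sat(AG (AF (ready -> error))) = {Reset, Err, Req}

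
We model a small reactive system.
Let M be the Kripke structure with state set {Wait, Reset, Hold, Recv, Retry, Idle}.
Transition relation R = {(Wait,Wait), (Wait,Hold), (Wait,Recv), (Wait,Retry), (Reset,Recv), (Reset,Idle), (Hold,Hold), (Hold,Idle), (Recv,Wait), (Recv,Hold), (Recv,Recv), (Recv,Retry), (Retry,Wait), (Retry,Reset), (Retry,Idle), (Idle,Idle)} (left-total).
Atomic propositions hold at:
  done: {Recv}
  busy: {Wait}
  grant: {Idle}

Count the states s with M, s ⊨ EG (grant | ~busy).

5

Sat(~busy) = {Reset, Hold, Recv, Retry, Idle}
Sat(grant | ~busy) = {Reset, Hold, Recv, Retry, Idle}
EG (grant | ~busy): greatest fixpoint, start Z0 = {Reset, Hold, Recv, Retry, Idle}, keep only states in Sat with some successor in Z. Already a fixed point.
Sat(EG (grant | ~busy)) = {Reset, Hold, Recv, Retry, Idle}
|Sat(EG (grant | ~busy))| = |{Reset, Hold, Recv, Retry, Idle}| = 5.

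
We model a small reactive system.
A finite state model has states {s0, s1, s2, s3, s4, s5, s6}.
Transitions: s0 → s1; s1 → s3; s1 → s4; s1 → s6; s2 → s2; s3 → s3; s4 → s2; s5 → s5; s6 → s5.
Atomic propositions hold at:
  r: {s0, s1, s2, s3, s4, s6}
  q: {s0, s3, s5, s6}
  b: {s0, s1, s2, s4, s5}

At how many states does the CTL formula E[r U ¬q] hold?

Sat(¬q) = {s1, s2, s4}
E[r U ¬q]: least fixpoint, start Z0 = Sat(¬q) = {s1, s2, s4}, add states in Sat(r) with some successor in Z. Z1 = {s0, s1, s2, s4}; fixed.
Sat(E[r U ¬q]) = {s0, s1, s2, s4}
|Sat(E[r U ¬q])| = |{s0, s1, s2, s4}| = 4.

4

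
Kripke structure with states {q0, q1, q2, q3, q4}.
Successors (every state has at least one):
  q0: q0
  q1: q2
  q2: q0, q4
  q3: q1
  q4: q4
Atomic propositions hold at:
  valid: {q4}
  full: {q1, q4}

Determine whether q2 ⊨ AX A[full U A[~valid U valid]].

Sat(~valid) = {q0, q1, q2, q3}
A[~valid U valid]: least fixpoint, start Z0 = Sat(valid) = {q4}, add states in Sat(~valid) with every successor in Z. Already a fixed point.
Sat(A[~valid U valid]) = {q4}
A[full U A[~valid U valid]]: least fixpoint, start Z0 = Sat(A[~valid U valid]) = {q4}, add states in Sat(full) with every successor in Z. Already a fixed point.
Sat(A[full U A[~valid U valid]]) = {q4}
Sat(AX A[full U A[~valid U valid]]) = {s : every successor in {q4}} = {q4}
q2 ∉ Sat(AX A[full U A[~valid U valid]]) = {q4}, so the formula does not hold at q2.

No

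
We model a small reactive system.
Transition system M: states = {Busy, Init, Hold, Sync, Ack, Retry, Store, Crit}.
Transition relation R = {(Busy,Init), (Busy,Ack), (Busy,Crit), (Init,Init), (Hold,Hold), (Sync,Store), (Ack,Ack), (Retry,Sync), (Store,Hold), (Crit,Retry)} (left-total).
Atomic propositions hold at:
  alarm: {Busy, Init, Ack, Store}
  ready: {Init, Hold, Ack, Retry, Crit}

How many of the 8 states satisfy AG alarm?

AG alarm: greatest fixpoint, start Z0 = {Busy, Init, Ack, Store}, keep only states in Sat with every successor in Z. Z1 = {Init, Ack}; fixed.
Sat(AG alarm) = {Init, Ack}
|Sat(AG alarm)| = |{Init, Ack}| = 2.

2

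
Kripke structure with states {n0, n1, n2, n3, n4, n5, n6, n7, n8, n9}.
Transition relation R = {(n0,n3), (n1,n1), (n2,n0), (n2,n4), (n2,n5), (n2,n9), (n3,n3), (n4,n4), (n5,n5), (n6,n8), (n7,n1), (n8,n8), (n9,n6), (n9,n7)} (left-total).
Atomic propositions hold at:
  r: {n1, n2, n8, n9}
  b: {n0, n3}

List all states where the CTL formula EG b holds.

{n0, n3}

EG b: greatest fixpoint, start Z0 = {n0, n3}, keep only states in Sat with some successor in Z. Already a fixed point.
Sat(EG b) = {n0, n3}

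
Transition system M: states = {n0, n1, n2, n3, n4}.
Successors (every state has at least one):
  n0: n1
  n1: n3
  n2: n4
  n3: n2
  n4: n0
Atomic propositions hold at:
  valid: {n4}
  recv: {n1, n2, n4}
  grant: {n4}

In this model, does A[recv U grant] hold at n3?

No

A[recv U grant]: least fixpoint, start Z0 = Sat(grant) = {n4}, add states in Sat(recv) with every successor in Z. Z1 = {n2, n4}; fixed.
Sat(A[recv U grant]) = {n2, n4}
n3 ∉ Sat(A[recv U grant]) = {n2, n4}, so the formula does not hold at n3.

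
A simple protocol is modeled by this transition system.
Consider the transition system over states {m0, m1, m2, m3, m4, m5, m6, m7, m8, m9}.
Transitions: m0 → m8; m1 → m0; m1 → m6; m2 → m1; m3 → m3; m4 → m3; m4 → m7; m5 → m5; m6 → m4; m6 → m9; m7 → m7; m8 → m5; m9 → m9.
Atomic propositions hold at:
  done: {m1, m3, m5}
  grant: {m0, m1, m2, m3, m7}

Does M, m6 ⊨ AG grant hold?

No

AG grant: greatest fixpoint, start Z0 = {m0, m1, m2, m3, m7}, keep only states in Sat with every successor in Z. Z1 = {m2, m3, m7}; Z2 = {m3, m7}; fixed.
Sat(AG grant) = {m3, m7}
m6 ∉ Sat(AG grant) = {m3, m7}, so the formula does not hold at m6.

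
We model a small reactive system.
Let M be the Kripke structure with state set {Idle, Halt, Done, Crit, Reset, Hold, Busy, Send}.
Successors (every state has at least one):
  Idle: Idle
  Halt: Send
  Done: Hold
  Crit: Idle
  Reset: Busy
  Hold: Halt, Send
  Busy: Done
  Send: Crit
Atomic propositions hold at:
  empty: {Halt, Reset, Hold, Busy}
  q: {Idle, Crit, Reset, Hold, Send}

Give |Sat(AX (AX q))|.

Sat(AX q) = {s : every successor in {Idle, Crit, Reset, Hold, Send}} = {Idle, Halt, Done, Crit, Send}
Sat(AX (AX q)) = {s : every successor in {Idle, Halt, Done, Crit, Send}} = {Idle, Halt, Crit, Hold, Busy, Send}
|Sat(AX (AX q))| = |{Idle, Halt, Crit, Hold, Busy, Send}| = 6.

6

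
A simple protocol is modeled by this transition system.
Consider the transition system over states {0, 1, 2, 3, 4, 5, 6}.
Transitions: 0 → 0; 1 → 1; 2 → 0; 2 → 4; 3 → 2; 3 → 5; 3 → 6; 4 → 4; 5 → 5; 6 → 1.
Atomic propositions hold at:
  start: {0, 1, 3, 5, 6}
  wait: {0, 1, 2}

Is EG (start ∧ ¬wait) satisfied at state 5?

Sat(¬wait) = {3, 4, 5, 6}
Sat(start ∧ ¬wait) = {3, 5, 6}
EG (start ∧ ¬wait): greatest fixpoint, start Z0 = {3, 5, 6}, keep only states in Sat with some successor in Z. Z1 = {3, 5}; fixed.
Sat(EG (start ∧ ¬wait)) = {3, 5}
5 ∈ Sat(EG (start ∧ ¬wait)) = {3, 5}, so the formula holds at 5.

Yes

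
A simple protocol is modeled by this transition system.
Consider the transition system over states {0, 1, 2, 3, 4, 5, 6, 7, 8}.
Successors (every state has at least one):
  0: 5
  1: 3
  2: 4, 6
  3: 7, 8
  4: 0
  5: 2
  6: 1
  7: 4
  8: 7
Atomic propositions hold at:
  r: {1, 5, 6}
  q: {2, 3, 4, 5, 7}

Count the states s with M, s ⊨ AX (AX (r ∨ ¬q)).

Sat(¬q) = {0, 1, 6, 8}
Sat(r ∨ ¬q) = {0, 1, 5, 6, 8}
Sat(AX (r ∨ ¬q)) = {s : every successor in {0, 1, 5, 6, 8}} = {0, 4, 6}
Sat(AX (AX (r ∨ ¬q))) = {s : every successor in {0, 4, 6}} = {2, 4, 7}
|Sat(AX (AX (r ∨ ¬q)))| = |{2, 4, 7}| = 3.

3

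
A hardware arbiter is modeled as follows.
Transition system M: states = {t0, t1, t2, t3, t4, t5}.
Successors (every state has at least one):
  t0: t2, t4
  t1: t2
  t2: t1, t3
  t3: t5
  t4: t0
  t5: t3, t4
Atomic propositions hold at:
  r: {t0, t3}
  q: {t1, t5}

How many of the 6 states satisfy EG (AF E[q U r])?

4

E[q U r]: least fixpoint, start Z0 = Sat(r) = {t0, t3}, add states in Sat(q) with some successor in Z. Z1 = {t0, t3, t5}; fixed.
Sat(E[q U r]) = {t0, t3, t5}
AF E[q U r]: least fixpoint, start Z0 = {t0, t3, t5}, add states with every successor in Z. Z1 = {t0, t3, t4, t5}; fixed.
Sat(AF E[q U r]) = {t0, t3, t4, t5}
EG (AF E[q U r]): greatest fixpoint, start Z0 = {t0, t3, t4, t5}, keep only states in Sat with some successor in Z. Already a fixed point.
Sat(EG (AF E[q U r])) = {t0, t3, t4, t5}
|Sat(EG (AF E[q U r]))| = |{t0, t3, t4, t5}| = 4.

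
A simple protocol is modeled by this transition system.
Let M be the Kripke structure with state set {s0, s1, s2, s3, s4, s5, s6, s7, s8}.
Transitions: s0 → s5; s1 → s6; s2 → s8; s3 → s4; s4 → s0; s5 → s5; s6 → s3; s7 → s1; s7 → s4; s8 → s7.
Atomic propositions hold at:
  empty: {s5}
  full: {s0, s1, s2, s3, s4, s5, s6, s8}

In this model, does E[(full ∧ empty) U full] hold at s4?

Yes

Sat(full ∧ empty) = {s5}
E[(full ∧ empty) U full]: least fixpoint, start Z0 = Sat(full) = {s0, s1, s2, s3, s4, s5, s6, s8}, add states in Sat(full ∧ empty) with some successor in Z. Already a fixed point.
Sat(E[(full ∧ empty) U full]) = {s0, s1, s2, s3, s4, s5, s6, s8}
s4 ∈ Sat(E[(full ∧ empty) U full]) = {s0, s1, s2, s3, s4, s5, s6, s8}, so the formula holds at s4.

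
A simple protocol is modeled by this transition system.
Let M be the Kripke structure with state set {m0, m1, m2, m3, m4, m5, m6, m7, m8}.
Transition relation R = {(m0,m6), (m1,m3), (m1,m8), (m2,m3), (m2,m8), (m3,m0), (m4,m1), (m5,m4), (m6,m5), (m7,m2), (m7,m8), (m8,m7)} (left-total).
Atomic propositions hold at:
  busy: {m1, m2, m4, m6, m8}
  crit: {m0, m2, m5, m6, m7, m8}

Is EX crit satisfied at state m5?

Sat(EX crit) = {s : some successor in {m0, m2, m5, m6, m7, m8}} = {m0, m1, m2, m3, m6, m7, m8}
m5 ∉ Sat(EX crit) = {m0, m1, m2, m3, m6, m7, m8}, so the formula does not hold at m5.

No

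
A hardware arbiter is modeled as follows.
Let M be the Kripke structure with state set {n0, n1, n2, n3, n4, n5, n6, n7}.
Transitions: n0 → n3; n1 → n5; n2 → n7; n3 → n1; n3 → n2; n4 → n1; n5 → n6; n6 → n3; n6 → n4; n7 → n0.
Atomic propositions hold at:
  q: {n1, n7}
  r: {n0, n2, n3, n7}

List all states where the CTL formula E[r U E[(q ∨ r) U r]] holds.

{n0, n2, n3, n7}

Sat(q ∨ r) = {n0, n1, n2, n3, n7}
E[(q ∨ r) U r]: least fixpoint, start Z0 = Sat(r) = {n0, n2, n3, n7}, add states in Sat(q ∨ r) with some successor in Z. Already a fixed point.
Sat(E[(q ∨ r) U r]) = {n0, n2, n3, n7}
E[r U E[(q ∨ r) U r]]: least fixpoint, start Z0 = Sat(E[(q ∨ r) U r]) = {n0, n2, n3, n7}, add states in Sat(r) with some successor in Z. Already a fixed point.
Sat(E[r U E[(q ∨ r) U r]]) = {n0, n2, n3, n7}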